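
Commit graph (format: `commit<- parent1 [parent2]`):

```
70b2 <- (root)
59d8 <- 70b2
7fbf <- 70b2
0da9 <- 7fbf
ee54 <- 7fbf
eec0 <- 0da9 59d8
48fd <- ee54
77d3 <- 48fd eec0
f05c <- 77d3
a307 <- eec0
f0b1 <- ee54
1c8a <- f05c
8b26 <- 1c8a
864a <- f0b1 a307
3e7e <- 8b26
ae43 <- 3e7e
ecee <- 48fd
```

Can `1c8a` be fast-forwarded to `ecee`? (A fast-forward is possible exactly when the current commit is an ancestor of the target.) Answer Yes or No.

No

A fast-forward from 1c8a to ecee is possible iff 1c8a is an ancestor of ecee.
Ancestors of ecee: {48fd, 70b2, 7fbf, ecee, ee54}.
1c8a is not among them, so fast-forward is not possible.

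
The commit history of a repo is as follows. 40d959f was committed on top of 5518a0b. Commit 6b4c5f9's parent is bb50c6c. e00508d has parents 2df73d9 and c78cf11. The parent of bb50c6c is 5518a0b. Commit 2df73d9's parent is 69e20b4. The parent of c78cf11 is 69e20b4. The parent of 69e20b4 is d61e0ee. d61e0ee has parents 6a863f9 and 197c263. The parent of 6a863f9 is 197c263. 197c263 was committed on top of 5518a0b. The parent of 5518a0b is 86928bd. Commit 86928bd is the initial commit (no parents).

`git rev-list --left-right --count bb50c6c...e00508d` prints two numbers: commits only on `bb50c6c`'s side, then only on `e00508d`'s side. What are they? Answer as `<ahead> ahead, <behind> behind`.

Reachable from bb50c6c: {5518a0b, 86928bd, bb50c6c}.
Reachable from e00508d: {197c263, 2df73d9, 5518a0b, 69e20b4, 6a863f9, 86928bd, c78cf11, d61e0ee, e00508d}.
Only in bb50c6c's history (ahead): {bb50c6c} — 1.
Only in e00508d's history (behind): {197c263, 2df73d9, 69e20b4, 6a863f9, c78cf11, d61e0ee, e00508d} — 7.

1 ahead, 7 behind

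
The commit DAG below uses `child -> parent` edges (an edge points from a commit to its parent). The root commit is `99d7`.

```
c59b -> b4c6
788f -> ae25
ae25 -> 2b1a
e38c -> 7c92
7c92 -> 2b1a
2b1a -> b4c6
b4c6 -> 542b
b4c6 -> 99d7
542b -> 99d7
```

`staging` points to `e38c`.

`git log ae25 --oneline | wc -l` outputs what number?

Walking parent pointers from ae25: reachable set = {2b1a, 542b, 99d7, ae25, b4c6}.
That is 5 commits.

5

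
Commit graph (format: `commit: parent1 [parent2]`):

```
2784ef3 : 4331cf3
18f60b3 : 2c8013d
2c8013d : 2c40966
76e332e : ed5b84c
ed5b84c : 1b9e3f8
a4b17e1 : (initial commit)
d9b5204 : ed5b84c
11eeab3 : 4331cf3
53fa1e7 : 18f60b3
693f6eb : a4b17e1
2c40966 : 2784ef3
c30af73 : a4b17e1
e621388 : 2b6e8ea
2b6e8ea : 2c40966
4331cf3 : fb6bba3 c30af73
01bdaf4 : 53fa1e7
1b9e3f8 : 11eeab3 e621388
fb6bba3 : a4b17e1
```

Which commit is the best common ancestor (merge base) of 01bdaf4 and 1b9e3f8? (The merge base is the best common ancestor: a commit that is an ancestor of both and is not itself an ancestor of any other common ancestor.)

Ancestors of 01bdaf4: {01bdaf4, 18f60b3, 2784ef3, 2c40966, 2c8013d, 4331cf3, 53fa1e7, a4b17e1, c30af73, fb6bba3}.
Ancestors of 1b9e3f8: {11eeab3, 1b9e3f8, 2784ef3, 2b6e8ea, 2c40966, 4331cf3, a4b17e1, c30af73, e621388, fb6bba3}.
Common ancestors: {2784ef3, 2c40966, 4331cf3, a4b17e1, c30af73, fb6bba3}.
Among these, 2c40966 is not an ancestor of any other common ancestor — it is the merge base.

2c40966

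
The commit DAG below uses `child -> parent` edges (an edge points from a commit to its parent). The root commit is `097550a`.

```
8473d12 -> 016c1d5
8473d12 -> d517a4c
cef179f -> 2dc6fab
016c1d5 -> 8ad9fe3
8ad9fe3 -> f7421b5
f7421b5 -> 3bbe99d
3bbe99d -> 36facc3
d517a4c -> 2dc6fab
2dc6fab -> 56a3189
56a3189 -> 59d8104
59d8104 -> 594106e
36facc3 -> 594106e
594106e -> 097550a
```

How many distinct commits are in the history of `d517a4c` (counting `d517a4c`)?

Walking parent pointers from d517a4c: reachable set = {097550a, 2dc6fab, 56a3189, 594106e, 59d8104, d517a4c}.
That is 6 commits.

6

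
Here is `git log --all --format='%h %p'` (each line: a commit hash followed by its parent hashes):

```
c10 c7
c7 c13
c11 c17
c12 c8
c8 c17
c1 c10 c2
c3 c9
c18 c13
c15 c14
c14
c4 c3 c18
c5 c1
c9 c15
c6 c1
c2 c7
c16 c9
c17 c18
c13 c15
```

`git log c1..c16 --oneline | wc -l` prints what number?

2

Reachable from c16: {c14, c15, c16, c9}.
Reachable from c1: {c1, c10, c13, c14, c15, c2, c7}.
In c16's history but not c1's: {c16, c9} — 2 commits.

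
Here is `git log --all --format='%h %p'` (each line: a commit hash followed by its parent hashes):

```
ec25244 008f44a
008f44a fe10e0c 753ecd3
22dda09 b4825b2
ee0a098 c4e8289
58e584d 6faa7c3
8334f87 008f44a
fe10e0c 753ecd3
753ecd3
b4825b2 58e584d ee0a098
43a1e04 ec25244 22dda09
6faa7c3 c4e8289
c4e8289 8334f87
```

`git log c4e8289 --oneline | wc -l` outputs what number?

Walking parent pointers from c4e8289: reachable set = {008f44a, 753ecd3, 8334f87, c4e8289, fe10e0c}.
That is 5 commits.

5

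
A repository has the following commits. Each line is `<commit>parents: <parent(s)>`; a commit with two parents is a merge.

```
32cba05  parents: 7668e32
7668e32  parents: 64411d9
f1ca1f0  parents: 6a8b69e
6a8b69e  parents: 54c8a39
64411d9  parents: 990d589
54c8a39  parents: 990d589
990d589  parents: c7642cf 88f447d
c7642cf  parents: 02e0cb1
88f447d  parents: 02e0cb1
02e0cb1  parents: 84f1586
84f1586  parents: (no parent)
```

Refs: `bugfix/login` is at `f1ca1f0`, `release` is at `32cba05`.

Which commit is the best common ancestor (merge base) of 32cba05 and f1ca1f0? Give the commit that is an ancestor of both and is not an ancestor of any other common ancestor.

990d589

Ancestors of 32cba05: {02e0cb1, 32cba05, 64411d9, 7668e32, 84f1586, 88f447d, 990d589, c7642cf}.
Ancestors of f1ca1f0: {02e0cb1, 54c8a39, 6a8b69e, 84f1586, 88f447d, 990d589, c7642cf, f1ca1f0}.
Common ancestors: {02e0cb1, 84f1586, 88f447d, 990d589, c7642cf}.
Among these, 990d589 is not an ancestor of any other common ancestor — it is the merge base.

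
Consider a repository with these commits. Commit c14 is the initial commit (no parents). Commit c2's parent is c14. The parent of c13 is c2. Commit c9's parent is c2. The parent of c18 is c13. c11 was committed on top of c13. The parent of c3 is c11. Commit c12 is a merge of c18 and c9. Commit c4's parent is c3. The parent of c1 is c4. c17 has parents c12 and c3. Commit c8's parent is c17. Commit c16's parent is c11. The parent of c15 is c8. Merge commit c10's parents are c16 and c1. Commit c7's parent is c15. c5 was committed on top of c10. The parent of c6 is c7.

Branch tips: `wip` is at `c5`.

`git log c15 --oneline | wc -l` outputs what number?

Walking parent pointers from c15: reachable set = {c11, c12, c13, c14, c15, c17, c18, c2, c3, c8, c9}.
That is 11 commits.

11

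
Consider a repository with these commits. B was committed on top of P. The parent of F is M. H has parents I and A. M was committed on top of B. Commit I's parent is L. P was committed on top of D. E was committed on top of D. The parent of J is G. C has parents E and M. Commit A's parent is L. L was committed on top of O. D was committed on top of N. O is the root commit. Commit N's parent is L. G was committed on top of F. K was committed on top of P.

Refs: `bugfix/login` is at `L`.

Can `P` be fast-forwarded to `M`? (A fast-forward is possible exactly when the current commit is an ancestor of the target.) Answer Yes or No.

A fast-forward from P to M is possible iff P is an ancestor of M.
Ancestors of M: {B, D, L, M, N, O, P}.
P is among them, so fast-forward is possible.

Yes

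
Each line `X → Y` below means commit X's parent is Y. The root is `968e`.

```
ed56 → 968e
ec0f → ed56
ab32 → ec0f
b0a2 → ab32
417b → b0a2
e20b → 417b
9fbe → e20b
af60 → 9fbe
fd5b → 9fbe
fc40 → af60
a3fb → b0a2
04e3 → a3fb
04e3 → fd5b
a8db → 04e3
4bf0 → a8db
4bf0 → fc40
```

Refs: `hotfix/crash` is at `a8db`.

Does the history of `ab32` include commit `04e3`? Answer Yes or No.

Ancestors of ab32: {968e, ab32, ec0f, ed56}.
04e3 is not in that set, so it is not an ancestor of ab32.

No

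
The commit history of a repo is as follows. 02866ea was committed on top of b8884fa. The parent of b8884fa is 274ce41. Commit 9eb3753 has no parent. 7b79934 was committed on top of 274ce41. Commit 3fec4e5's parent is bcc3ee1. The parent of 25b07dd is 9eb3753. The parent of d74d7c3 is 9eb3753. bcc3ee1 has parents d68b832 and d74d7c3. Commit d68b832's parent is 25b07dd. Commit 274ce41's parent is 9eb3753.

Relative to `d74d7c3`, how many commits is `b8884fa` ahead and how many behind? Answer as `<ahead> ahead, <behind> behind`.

2 ahead, 1 behind

Reachable from b8884fa: {274ce41, 9eb3753, b8884fa}.
Reachable from d74d7c3: {9eb3753, d74d7c3}.
Only in b8884fa's history (ahead): {274ce41, b8884fa} — 2.
Only in d74d7c3's history (behind): {d74d7c3} — 1.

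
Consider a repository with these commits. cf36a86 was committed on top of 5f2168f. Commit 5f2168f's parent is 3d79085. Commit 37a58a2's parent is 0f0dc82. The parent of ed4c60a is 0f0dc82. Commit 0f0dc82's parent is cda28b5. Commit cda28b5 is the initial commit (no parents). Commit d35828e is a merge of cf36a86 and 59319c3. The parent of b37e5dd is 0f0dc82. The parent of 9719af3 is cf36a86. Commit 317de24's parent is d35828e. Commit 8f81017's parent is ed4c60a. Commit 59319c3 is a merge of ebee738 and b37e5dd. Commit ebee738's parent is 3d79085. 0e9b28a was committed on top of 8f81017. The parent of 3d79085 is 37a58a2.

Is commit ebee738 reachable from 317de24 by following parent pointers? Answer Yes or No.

Yes

Ancestors of 317de24 (commits reachable by following parents): {0f0dc82, 317de24, 37a58a2, 3d79085, 59319c3, 5f2168f, b37e5dd, cda28b5, cf36a86, d35828e, ebee738}.
ebee738 is in that set, so it is an ancestor of 317de24.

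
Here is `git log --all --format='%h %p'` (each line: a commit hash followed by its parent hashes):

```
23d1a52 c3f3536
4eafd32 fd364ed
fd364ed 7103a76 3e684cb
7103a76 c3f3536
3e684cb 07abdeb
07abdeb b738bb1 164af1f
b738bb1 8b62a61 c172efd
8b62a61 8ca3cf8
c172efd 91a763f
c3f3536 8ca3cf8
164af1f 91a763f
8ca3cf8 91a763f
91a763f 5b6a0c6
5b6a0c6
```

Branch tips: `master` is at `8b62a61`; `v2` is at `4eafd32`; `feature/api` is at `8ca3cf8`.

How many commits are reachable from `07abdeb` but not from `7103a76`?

Reachable from 07abdeb: {07abdeb, 164af1f, 5b6a0c6, 8b62a61, 8ca3cf8, 91a763f, b738bb1, c172efd}.
Reachable from 7103a76: {5b6a0c6, 7103a76, 8ca3cf8, 91a763f, c3f3536}.
In 07abdeb's history but not 7103a76's: {07abdeb, 164af1f, 8b62a61, b738bb1, c172efd} — 5 commits.

5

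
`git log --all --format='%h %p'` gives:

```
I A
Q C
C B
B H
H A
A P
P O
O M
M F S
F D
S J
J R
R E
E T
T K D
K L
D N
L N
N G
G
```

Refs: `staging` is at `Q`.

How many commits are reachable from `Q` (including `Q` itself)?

Walking parent pointers from Q: reachable set = {A, B, C, D, E, F, G, H, J, K, L, M, N, O, P, Q, R, S, T}.
That is 19 commits.

19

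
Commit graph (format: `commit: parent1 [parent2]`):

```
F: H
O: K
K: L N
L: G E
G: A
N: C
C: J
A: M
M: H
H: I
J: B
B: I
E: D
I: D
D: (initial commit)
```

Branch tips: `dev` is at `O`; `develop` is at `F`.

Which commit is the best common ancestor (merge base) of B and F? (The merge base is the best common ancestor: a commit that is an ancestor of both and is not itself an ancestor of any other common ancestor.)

I

Ancestors of B: {B, D, I}.
Ancestors of F: {D, F, H, I}.
Common ancestors: {D, I}.
Among these, I is not an ancestor of any other common ancestor — it is the merge base.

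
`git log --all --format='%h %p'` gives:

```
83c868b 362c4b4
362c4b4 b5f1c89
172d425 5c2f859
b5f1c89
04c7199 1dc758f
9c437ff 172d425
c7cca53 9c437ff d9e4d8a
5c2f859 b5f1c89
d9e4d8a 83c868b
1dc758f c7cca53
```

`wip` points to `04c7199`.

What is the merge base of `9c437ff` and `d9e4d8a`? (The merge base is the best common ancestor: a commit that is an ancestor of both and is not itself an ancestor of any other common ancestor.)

Ancestors of 9c437ff: {172d425, 5c2f859, 9c437ff, b5f1c89}.
Ancestors of d9e4d8a: {362c4b4, 83c868b, b5f1c89, d9e4d8a}.
Common ancestors: {b5f1c89}.
The only common ancestor is b5f1c89, so it is the merge base.

b5f1c89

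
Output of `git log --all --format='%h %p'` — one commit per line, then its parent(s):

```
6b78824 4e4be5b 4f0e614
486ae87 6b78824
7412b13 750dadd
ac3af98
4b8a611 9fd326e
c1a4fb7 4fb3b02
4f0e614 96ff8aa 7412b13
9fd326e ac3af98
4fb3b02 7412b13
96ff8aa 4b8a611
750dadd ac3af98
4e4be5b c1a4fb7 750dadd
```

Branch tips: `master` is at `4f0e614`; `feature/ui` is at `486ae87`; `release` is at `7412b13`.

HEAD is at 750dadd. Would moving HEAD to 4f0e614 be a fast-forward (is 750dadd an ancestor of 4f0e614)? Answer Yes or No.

A fast-forward from 750dadd to 4f0e614 is possible iff 750dadd is an ancestor of 4f0e614.
Ancestors of 4f0e614: {4b8a611, 4f0e614, 7412b13, 750dadd, 96ff8aa, 9fd326e, ac3af98}.
750dadd is among them, so fast-forward is possible.

Yes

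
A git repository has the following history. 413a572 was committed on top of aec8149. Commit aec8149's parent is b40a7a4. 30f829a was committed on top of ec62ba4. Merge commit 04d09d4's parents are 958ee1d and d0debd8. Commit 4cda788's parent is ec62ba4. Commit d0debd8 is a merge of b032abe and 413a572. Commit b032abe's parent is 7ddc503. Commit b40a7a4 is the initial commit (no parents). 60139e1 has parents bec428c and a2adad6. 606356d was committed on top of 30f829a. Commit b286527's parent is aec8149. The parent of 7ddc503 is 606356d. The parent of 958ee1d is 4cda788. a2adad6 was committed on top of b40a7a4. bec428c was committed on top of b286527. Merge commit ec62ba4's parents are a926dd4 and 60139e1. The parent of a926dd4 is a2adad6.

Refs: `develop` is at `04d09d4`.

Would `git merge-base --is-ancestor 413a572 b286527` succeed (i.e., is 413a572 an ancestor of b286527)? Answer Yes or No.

No

Ancestors of b286527: {aec8149, b286527, b40a7a4}.
413a572 is not in that set, so it is not an ancestor of b286527.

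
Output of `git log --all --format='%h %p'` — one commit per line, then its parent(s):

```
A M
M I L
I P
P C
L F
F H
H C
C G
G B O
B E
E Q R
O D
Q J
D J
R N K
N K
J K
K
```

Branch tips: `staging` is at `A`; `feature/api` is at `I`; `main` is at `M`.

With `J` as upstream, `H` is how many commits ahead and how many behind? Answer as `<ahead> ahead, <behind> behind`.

Reachable from H: {B, C, D, E, G, H, J, K, N, O, Q, R}.
Reachable from J: {J, K}.
Only in H's history (ahead): {B, C, D, E, G, H, N, O, Q, R} — 10.
Only in J's history (behind): {} — 0.

10 ahead, 0 behind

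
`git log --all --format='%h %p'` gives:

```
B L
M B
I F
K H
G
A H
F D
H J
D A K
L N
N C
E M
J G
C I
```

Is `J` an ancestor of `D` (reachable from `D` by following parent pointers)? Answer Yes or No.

Yes

Ancestors of D (commits reachable by following parents): {A, D, G, H, J, K}.
J is in that set, so it is an ancestor of D.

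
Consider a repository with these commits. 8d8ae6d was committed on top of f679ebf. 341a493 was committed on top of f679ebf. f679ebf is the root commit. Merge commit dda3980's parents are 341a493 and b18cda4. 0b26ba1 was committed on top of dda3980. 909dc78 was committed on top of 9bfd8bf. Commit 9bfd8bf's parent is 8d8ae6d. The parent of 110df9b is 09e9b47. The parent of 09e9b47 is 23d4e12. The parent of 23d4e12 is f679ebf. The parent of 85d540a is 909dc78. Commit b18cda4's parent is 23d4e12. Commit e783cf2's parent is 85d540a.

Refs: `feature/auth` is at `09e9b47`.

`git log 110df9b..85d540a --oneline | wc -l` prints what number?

Reachable from 85d540a: {85d540a, 8d8ae6d, 909dc78, 9bfd8bf, f679ebf}.
Reachable from 110df9b: {09e9b47, 110df9b, 23d4e12, f679ebf}.
In 85d540a's history but not 110df9b's: {85d540a, 8d8ae6d, 909dc78, 9bfd8bf} — 4 commits.

4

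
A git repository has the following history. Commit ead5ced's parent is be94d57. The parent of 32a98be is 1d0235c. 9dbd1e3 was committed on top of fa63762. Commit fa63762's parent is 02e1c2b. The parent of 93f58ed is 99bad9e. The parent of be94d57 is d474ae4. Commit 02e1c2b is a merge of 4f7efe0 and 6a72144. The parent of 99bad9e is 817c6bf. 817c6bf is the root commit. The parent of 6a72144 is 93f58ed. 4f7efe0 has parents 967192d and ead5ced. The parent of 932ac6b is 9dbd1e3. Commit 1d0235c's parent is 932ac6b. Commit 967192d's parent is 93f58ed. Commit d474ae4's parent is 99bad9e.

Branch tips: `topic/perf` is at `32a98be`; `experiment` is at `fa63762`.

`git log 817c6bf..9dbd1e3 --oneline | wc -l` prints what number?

11

Reachable from 9dbd1e3: {02e1c2b, 4f7efe0, 6a72144, 817c6bf, 93f58ed, 967192d, 99bad9e, 9dbd1e3, be94d57, d474ae4, ead5ced, fa63762}.
Reachable from 817c6bf: {817c6bf}.
In 9dbd1e3's history but not 817c6bf's: {02e1c2b, 4f7efe0, 6a72144, 93f58ed, 967192d, 99bad9e, 9dbd1e3, be94d57, d474ae4, ead5ced, fa63762} — 11 commits.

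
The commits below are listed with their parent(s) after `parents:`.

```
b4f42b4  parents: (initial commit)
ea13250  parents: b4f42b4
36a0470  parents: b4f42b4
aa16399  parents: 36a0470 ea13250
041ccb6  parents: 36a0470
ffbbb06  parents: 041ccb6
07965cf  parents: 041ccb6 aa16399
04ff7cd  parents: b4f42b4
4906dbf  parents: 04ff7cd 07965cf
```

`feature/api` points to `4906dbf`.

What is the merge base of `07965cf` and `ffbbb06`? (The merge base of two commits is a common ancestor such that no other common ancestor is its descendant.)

Ancestors of 07965cf: {041ccb6, 07965cf, 36a0470, aa16399, b4f42b4, ea13250}.
Ancestors of ffbbb06: {041ccb6, 36a0470, b4f42b4, ffbbb06}.
Common ancestors: {041ccb6, 36a0470, b4f42b4}.
Among these, 041ccb6 is not an ancestor of any other common ancestor — it is the merge base.

041ccb6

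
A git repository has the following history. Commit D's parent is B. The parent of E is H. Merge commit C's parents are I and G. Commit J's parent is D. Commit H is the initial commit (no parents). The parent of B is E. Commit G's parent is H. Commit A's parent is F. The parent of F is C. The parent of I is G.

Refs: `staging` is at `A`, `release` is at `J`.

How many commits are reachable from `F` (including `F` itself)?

Walking parent pointers from F: reachable set = {C, F, G, H, I}.
That is 5 commits.

5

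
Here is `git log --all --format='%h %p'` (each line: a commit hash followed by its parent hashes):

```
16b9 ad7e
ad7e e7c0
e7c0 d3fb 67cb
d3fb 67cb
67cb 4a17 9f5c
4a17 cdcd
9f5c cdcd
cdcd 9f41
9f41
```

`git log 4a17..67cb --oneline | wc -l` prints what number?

Reachable from 67cb: {4a17, 67cb, 9f41, 9f5c, cdcd}.
Reachable from 4a17: {4a17, 9f41, cdcd}.
In 67cb's history but not 4a17's: {67cb, 9f5c} — 2 commits.

2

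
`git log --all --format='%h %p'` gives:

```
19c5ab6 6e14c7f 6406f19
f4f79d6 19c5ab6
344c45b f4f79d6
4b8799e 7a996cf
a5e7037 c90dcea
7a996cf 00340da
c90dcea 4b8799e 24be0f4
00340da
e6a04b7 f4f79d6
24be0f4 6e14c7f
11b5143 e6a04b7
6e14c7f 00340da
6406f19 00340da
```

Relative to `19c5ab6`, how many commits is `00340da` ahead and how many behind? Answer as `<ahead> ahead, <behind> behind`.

Reachable from 00340da: {00340da}.
Reachable from 19c5ab6: {00340da, 19c5ab6, 6406f19, 6e14c7f}.
Only in 00340da's history (ahead): {} — 0.
Only in 19c5ab6's history (behind): {19c5ab6, 6406f19, 6e14c7f} — 3.

0 ahead, 3 behind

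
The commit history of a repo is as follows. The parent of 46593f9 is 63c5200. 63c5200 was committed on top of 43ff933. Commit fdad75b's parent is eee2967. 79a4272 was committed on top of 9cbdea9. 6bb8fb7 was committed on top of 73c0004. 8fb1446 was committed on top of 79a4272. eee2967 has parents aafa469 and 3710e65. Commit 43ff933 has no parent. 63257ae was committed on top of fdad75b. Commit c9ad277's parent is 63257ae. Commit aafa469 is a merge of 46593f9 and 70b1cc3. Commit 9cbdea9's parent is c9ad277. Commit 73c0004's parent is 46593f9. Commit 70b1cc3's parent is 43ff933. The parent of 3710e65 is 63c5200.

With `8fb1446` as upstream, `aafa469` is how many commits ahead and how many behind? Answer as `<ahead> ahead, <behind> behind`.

Reachable from aafa469: {43ff933, 46593f9, 63c5200, 70b1cc3, aafa469}.
Reachable from 8fb1446: {3710e65, 43ff933, 46593f9, 63257ae, 63c5200, 70b1cc3, 79a4272, 8fb1446, 9cbdea9, aafa469, c9ad277, eee2967, fdad75b}.
Only in aafa469's history (ahead): {} — 0.
Only in 8fb1446's history (behind): {3710e65, 63257ae, 79a4272, 8fb1446, 9cbdea9, c9ad277, eee2967, fdad75b} — 8.

0 ahead, 8 behind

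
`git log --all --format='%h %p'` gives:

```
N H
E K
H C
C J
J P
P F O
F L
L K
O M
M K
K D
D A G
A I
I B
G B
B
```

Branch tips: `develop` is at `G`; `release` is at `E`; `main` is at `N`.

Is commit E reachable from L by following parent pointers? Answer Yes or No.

No

Ancestors of L: {A, B, D, G, I, K, L}.
E is not in that set, so it is not an ancestor of L.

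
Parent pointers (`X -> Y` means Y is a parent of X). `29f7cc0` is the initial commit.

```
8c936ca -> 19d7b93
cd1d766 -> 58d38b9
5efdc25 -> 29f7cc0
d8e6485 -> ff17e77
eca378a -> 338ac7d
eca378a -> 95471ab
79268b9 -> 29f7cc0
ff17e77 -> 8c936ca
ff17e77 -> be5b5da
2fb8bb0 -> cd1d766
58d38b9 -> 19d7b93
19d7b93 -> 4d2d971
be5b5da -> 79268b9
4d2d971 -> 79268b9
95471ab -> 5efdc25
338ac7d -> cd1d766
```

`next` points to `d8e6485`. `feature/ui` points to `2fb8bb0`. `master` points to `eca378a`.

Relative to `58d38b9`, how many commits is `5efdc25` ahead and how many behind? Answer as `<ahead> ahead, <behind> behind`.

1 ahead, 4 behind

Reachable from 5efdc25: {29f7cc0, 5efdc25}.
Reachable from 58d38b9: {19d7b93, 29f7cc0, 4d2d971, 58d38b9, 79268b9}.
Only in 5efdc25's history (ahead): {5efdc25} — 1.
Only in 58d38b9's history (behind): {19d7b93, 4d2d971, 58d38b9, 79268b9} — 4.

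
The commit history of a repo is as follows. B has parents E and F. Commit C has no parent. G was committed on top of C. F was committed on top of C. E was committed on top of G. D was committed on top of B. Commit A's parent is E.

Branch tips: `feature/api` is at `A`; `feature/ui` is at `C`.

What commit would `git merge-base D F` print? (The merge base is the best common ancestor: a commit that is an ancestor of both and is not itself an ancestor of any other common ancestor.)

F

Ancestors of D: {B, C, D, E, F, G}.
Ancestors of F: {C, F}.
Common ancestors: {C, F}.
Among these, F is not an ancestor of any other common ancestor — it is the merge base.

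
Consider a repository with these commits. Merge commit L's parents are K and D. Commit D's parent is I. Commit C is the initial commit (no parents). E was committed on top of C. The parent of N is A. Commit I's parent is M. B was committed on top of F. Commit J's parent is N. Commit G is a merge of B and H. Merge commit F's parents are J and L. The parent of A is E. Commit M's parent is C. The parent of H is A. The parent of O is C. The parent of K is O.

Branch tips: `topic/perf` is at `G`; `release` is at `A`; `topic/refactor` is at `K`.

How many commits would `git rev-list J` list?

Walking parent pointers from J: reachable set = {A, C, E, J, N}.
That is 5 commits.

5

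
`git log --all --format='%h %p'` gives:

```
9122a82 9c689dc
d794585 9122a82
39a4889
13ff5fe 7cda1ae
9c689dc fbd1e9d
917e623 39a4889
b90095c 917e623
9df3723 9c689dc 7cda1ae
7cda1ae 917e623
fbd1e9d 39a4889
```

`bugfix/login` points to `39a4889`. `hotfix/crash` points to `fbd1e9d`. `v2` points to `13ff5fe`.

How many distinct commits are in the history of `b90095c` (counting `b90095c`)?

3

Walking parent pointers from b90095c: reachable set = {39a4889, 917e623, b90095c}.
That is 3 commits.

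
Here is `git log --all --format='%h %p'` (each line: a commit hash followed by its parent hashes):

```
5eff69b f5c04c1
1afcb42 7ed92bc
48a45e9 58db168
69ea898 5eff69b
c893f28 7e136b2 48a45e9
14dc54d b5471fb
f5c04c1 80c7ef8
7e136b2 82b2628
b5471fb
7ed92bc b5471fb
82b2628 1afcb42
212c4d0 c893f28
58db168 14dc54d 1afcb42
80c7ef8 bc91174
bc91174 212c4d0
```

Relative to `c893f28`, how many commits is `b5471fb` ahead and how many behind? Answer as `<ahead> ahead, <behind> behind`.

Reachable from b5471fb: {b5471fb}.
Reachable from c893f28: {14dc54d, 1afcb42, 48a45e9, 58db168, 7e136b2, 7ed92bc, 82b2628, b5471fb, c893f28}.
Only in b5471fb's history (ahead): {} — 0.
Only in c893f28's history (behind): {14dc54d, 1afcb42, 48a45e9, 58db168, 7e136b2, 7ed92bc, 82b2628, c893f28} — 8.

0 ahead, 8 behind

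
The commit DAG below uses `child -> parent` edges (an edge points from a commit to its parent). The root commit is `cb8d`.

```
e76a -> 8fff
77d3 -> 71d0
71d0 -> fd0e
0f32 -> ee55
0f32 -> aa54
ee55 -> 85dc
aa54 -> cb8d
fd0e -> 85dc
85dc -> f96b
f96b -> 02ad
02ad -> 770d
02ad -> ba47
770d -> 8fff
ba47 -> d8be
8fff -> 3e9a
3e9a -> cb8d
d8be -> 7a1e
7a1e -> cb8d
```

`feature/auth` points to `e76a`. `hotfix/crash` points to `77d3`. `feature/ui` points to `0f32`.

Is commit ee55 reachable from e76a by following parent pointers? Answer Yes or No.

Ancestors of e76a: {3e9a, 8fff, cb8d, e76a}.
ee55 is not in that set, so it is not an ancestor of e76a.

No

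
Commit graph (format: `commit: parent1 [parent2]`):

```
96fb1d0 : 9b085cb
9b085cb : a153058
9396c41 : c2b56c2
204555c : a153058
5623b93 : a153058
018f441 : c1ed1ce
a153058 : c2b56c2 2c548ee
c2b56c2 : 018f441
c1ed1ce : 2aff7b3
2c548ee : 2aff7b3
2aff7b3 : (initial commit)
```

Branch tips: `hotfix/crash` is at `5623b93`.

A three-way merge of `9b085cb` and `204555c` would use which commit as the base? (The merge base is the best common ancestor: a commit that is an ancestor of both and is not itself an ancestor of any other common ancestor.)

a153058

Ancestors of 9b085cb: {018f441, 2aff7b3, 2c548ee, 9b085cb, a153058, c1ed1ce, c2b56c2}.
Ancestors of 204555c: {018f441, 204555c, 2aff7b3, 2c548ee, a153058, c1ed1ce, c2b56c2}.
Common ancestors: {018f441, 2aff7b3, 2c548ee, a153058, c1ed1ce, c2b56c2}.
Among these, a153058 is not an ancestor of any other common ancestor — it is the merge base.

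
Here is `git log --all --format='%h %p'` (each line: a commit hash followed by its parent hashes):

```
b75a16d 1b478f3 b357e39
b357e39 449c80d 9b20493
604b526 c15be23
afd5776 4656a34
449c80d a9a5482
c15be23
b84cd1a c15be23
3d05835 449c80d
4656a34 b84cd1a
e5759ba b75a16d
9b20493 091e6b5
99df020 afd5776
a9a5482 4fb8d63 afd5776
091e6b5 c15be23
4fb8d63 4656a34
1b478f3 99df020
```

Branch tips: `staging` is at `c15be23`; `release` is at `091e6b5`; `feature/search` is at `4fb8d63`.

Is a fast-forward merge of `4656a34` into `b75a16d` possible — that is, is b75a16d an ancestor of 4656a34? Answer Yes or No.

No

A fast-forward from b75a16d to 4656a34 is possible iff b75a16d is an ancestor of 4656a34.
Ancestors of 4656a34: {4656a34, b84cd1a, c15be23}.
b75a16d is not among them, so fast-forward is not possible.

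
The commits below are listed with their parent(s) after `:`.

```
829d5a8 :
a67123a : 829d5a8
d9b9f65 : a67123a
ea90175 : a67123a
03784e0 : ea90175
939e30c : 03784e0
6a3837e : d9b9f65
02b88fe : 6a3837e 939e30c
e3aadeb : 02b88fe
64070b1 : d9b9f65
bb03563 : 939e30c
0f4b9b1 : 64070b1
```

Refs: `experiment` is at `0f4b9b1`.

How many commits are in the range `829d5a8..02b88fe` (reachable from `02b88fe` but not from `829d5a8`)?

7

Reachable from 02b88fe: {02b88fe, 03784e0, 6a3837e, 829d5a8, 939e30c, a67123a, d9b9f65, ea90175}.
Reachable from 829d5a8: {829d5a8}.
In 02b88fe's history but not 829d5a8's: {02b88fe, 03784e0, 6a3837e, 939e30c, a67123a, d9b9f65, ea90175} — 7 commits.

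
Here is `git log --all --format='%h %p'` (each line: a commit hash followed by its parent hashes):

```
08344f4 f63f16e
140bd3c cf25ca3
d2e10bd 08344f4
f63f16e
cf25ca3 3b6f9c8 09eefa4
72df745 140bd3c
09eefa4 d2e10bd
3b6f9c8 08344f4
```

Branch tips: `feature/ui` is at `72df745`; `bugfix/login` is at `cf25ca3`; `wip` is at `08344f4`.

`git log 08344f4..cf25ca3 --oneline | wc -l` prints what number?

4

Reachable from cf25ca3: {08344f4, 09eefa4, 3b6f9c8, cf25ca3, d2e10bd, f63f16e}.
Reachable from 08344f4: {08344f4, f63f16e}.
In cf25ca3's history but not 08344f4's: {09eefa4, 3b6f9c8, cf25ca3, d2e10bd} — 4 commits.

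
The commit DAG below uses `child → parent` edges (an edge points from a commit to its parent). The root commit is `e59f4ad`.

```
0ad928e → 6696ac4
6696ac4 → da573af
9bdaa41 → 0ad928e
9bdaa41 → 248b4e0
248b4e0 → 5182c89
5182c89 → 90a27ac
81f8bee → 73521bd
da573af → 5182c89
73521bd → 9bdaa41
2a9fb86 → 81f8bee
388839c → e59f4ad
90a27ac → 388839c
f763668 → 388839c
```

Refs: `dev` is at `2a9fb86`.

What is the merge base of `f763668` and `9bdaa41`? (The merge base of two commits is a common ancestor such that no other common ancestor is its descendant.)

388839c

Ancestors of f763668: {388839c, e59f4ad, f763668}.
Ancestors of 9bdaa41: {0ad928e, 248b4e0, 388839c, 5182c89, 6696ac4, 90a27ac, 9bdaa41, da573af, e59f4ad}.
Common ancestors: {388839c, e59f4ad}.
Among these, 388839c is not an ancestor of any other common ancestor — it is the merge base.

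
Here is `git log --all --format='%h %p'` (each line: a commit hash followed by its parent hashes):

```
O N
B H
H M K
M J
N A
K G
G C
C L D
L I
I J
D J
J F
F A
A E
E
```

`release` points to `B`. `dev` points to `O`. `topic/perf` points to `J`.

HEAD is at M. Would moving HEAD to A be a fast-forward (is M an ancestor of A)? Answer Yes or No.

No

A fast-forward from M to A is possible iff M is an ancestor of A.
Ancestors of A: {A, E}.
M is not among them, so fast-forward is not possible.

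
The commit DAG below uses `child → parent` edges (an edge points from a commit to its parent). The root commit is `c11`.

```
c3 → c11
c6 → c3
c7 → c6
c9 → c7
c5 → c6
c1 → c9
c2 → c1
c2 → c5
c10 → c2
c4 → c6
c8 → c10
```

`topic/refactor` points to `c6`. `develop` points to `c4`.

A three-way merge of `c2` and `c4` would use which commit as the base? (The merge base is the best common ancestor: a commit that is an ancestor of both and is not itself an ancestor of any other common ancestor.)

Ancestors of c2: {c1, c11, c2, c3, c5, c6, c7, c9}.
Ancestors of c4: {c11, c3, c4, c6}.
Common ancestors: {c11, c3, c6}.
Among these, c6 is not an ancestor of any other common ancestor — it is the merge base.

c6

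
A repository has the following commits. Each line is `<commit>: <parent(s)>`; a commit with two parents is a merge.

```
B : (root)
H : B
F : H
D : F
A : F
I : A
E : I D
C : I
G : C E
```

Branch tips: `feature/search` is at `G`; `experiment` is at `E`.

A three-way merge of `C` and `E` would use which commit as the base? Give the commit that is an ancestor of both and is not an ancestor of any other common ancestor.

I

Ancestors of C: {A, B, C, F, H, I}.
Ancestors of E: {A, B, D, E, F, H, I}.
Common ancestors: {A, B, F, H, I}.
Among these, I is not an ancestor of any other common ancestor — it is the merge base.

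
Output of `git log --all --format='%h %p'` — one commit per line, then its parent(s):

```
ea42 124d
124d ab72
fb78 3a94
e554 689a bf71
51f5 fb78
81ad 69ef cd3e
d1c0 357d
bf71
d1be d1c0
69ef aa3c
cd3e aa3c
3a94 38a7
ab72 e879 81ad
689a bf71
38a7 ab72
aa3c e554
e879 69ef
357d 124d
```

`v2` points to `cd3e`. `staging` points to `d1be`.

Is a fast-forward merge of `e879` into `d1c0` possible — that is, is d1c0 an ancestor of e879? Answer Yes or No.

No

A fast-forward from d1c0 to e879 is possible iff d1c0 is an ancestor of e879.
Ancestors of e879: {689a, 69ef, aa3c, bf71, e554, e879}.
d1c0 is not among them, so fast-forward is not possible.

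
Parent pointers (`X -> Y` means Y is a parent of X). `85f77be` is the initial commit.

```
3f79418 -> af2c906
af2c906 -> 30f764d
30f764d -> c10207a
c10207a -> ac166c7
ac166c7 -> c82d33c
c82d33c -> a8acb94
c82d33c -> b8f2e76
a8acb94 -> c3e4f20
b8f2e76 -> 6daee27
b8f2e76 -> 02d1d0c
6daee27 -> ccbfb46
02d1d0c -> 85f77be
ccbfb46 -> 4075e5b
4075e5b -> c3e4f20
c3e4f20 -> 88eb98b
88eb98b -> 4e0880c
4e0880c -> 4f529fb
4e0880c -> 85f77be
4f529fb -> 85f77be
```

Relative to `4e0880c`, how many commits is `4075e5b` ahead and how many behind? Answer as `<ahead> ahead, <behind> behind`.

3 ahead, 0 behind

Reachable from 4075e5b: {4075e5b, 4e0880c, 4f529fb, 85f77be, 88eb98b, c3e4f20}.
Reachable from 4e0880c: {4e0880c, 4f529fb, 85f77be}.
Only in 4075e5b's history (ahead): {4075e5b, 88eb98b, c3e4f20} — 3.
Only in 4e0880c's history (behind): {} — 0.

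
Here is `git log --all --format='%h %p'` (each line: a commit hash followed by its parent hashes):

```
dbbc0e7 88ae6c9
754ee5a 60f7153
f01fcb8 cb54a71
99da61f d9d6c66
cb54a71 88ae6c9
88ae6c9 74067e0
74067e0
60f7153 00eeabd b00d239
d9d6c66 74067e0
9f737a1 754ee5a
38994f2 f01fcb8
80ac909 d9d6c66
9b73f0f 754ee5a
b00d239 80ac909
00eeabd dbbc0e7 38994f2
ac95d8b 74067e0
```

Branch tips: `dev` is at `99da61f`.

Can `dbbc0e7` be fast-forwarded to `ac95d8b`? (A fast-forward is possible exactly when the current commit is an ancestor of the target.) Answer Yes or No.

A fast-forward from dbbc0e7 to ac95d8b is possible iff dbbc0e7 is an ancestor of ac95d8b.
Ancestors of ac95d8b: {74067e0, ac95d8b}.
dbbc0e7 is not among them, so fast-forward is not possible.

No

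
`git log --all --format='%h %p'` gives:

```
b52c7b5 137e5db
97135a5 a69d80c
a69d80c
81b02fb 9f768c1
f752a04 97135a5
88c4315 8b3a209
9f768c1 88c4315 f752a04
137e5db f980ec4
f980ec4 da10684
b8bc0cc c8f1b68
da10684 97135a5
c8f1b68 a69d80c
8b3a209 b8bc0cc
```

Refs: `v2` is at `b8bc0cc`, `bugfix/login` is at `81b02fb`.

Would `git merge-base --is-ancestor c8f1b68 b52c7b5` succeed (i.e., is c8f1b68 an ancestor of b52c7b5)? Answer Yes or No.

Ancestors of b52c7b5: {137e5db, 97135a5, a69d80c, b52c7b5, da10684, f980ec4}.
c8f1b68 is not in that set, so it is not an ancestor of b52c7b5.

No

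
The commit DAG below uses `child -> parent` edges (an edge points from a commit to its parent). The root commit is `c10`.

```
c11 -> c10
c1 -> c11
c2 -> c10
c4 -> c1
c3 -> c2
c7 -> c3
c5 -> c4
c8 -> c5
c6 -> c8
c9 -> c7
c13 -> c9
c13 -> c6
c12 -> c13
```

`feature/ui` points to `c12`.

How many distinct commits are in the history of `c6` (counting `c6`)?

Walking parent pointers from c6: reachable set = {c1, c10, c11, c4, c5, c6, c8}.
That is 7 commits.

7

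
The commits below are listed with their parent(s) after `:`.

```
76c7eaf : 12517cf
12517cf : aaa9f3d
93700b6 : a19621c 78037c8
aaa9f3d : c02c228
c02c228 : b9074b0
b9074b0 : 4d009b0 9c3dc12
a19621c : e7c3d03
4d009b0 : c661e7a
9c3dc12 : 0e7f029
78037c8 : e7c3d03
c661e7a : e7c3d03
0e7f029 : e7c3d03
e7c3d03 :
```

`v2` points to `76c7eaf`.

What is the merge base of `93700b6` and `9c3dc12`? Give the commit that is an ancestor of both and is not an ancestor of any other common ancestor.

Ancestors of 93700b6: {78037c8, 93700b6, a19621c, e7c3d03}.
Ancestors of 9c3dc12: {0e7f029, 9c3dc12, e7c3d03}.
Common ancestors: {e7c3d03}.
The only common ancestor is e7c3d03, so it is the merge base.

e7c3d03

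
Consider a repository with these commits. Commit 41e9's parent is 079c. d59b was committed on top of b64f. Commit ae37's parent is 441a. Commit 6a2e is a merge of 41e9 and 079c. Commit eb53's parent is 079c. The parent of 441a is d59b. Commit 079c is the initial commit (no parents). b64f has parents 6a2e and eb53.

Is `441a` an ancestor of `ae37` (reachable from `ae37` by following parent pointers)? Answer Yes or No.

Yes

Ancestors of ae37 (commits reachable by following parents): {079c, 41e9, 441a, 6a2e, ae37, b64f, d59b, eb53}.
441a is in that set, so it is an ancestor of ae37.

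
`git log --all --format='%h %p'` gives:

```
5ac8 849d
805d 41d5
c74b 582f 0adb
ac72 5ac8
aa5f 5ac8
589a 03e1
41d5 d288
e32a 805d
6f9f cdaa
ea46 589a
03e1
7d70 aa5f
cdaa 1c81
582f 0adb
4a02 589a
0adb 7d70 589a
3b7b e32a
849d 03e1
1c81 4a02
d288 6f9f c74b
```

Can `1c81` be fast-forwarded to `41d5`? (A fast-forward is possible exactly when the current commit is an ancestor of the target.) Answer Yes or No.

Yes

A fast-forward from 1c81 to 41d5 is possible iff 1c81 is an ancestor of 41d5.
Ancestors of 41d5: {03e1, 0adb, 1c81, 41d5, 4a02, 582f, 589a, 5ac8, 6f9f, 7d70, 849d, aa5f, c74b, cdaa, d288}.
1c81 is among them, so fast-forward is possible.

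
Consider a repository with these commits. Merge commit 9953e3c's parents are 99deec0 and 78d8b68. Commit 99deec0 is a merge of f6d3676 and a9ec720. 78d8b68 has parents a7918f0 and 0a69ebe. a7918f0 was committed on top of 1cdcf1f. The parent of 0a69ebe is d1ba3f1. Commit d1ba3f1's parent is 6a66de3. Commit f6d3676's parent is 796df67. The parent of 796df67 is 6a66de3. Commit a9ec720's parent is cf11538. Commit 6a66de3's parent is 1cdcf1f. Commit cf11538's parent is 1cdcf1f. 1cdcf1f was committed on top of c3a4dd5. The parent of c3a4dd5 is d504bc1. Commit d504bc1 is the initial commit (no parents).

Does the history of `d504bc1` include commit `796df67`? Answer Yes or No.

No

Ancestors of d504bc1: {d504bc1}.
796df67 is not in that set, so it is not an ancestor of d504bc1.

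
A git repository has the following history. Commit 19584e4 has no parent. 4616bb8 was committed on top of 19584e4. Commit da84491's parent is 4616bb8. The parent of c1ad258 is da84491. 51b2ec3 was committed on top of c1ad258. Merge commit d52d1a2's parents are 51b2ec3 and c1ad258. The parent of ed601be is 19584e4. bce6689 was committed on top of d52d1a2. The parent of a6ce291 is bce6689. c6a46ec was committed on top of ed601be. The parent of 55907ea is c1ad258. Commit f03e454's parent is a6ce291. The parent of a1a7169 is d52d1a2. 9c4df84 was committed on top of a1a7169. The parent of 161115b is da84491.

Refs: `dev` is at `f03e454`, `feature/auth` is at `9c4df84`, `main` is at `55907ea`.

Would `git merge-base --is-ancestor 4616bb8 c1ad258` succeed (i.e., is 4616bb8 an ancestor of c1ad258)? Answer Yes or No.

Yes

Ancestors of c1ad258 (commits reachable by following parents): {19584e4, 4616bb8, c1ad258, da84491}.
4616bb8 is in that set, so it is an ancestor of c1ad258.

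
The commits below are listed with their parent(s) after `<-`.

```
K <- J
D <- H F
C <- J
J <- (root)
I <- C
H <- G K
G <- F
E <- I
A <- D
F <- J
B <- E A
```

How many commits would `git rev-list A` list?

7

Walking parent pointers from A: reachable set = {A, D, F, G, H, J, K}.
That is 7 commits.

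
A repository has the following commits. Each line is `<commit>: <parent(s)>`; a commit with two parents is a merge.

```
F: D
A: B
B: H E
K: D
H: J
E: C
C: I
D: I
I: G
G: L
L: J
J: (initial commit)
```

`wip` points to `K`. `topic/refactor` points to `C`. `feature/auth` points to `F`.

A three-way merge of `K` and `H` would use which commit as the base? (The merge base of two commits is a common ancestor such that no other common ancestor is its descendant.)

J

Ancestors of K: {D, G, I, J, K, L}.
Ancestors of H: {H, J}.
Common ancestors: {J}.
The only common ancestor is J, so it is the merge base.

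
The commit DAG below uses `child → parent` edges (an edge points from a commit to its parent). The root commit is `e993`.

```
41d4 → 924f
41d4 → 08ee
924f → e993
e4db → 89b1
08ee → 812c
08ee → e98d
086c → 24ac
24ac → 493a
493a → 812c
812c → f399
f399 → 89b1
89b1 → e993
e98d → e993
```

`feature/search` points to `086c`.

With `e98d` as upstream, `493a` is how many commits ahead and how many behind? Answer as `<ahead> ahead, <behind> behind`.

4 ahead, 1 behind

Reachable from 493a: {493a, 812c, 89b1, e993, f399}.
Reachable from e98d: {e98d, e993}.
Only in 493a's history (ahead): {493a, 812c, 89b1, f399} — 4.
Only in e98d's history (behind): {e98d} — 1.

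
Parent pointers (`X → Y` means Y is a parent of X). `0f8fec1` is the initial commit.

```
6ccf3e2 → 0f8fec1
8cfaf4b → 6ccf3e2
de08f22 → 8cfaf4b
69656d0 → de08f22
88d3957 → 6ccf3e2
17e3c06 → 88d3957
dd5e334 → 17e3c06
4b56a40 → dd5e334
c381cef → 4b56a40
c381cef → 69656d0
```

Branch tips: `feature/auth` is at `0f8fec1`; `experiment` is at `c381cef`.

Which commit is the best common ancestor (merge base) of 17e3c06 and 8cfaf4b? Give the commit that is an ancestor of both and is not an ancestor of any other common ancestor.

6ccf3e2

Ancestors of 17e3c06: {0f8fec1, 17e3c06, 6ccf3e2, 88d3957}.
Ancestors of 8cfaf4b: {0f8fec1, 6ccf3e2, 8cfaf4b}.
Common ancestors: {0f8fec1, 6ccf3e2}.
Among these, 6ccf3e2 is not an ancestor of any other common ancestor — it is the merge base.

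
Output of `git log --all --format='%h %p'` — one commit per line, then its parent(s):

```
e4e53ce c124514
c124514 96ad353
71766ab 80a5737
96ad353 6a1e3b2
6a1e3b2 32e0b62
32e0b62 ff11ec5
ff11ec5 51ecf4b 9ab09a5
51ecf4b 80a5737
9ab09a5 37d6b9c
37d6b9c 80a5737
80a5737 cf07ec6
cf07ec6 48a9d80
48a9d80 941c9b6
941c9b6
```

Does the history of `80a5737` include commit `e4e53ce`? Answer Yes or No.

Ancestors of 80a5737: {48a9d80, 80a5737, 941c9b6, cf07ec6}.
e4e53ce is not in that set, so it is not an ancestor of 80a5737.

No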